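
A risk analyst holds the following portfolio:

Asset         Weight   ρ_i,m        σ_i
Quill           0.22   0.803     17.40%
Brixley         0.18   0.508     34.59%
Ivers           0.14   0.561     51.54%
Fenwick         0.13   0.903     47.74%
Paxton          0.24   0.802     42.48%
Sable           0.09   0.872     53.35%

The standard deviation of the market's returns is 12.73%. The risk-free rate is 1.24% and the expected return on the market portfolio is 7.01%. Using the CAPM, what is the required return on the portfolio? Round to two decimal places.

β_Quill = 0.803 × 17.40% / 12.73% = 1.0976
β_Brixley = 0.508 × 34.59% / 12.73% = 1.3803
β_Ivers = 0.561 × 51.54% / 12.73% = 2.2713
β_Fenwick = 0.903 × 47.74% / 12.73% = 3.3864
β_Paxton = 0.802 × 42.48% / 12.73% = 2.6763
β_Sable = 0.872 × 53.35% / 12.73% = 3.6545
β_P = Σ w_i β_i = 0.22×1.0976 + 0.18×1.3803 + 0.14×2.2713 + 0.13×3.3864 + 0.24×2.6763 + 0.09×3.6545 = 2.2194
MRP = 7.01% − 1.24% = 5.77%
E(R_P) = R_f + β_P × MRP = 1.24% + 2.2194 × 5.77% = 14.05%

14.05%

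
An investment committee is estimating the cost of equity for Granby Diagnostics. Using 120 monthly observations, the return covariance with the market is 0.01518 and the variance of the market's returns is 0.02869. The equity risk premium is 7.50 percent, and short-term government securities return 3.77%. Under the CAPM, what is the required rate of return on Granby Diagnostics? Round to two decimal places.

β = Cov(R_i, R_m) / Var(R_m) = 0.01518 / 0.02869 = 0.5291
E(R) = R_f + β × MRP = 3.77% + 0.5291 × 7.50% = 7.74%

7.74%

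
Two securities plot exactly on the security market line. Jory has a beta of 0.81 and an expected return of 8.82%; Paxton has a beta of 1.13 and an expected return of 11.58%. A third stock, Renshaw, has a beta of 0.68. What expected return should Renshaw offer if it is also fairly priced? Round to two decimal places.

MRP (SML slope) = (11.58% − 8.82%) / (1.13 − 0.81) = 2.76% / 0.32 = 8.6250%
R_f (intercept) = 8.82% − 0.81 × 8.6250% = 1.8338%
E(R_Renshaw) = R_f + β × MRP = 1.8338% + 0.68 × 8.6250% = 7.70%

7.70%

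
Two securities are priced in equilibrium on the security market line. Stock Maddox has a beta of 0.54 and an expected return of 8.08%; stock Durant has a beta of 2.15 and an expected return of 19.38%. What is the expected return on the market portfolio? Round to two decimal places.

11.31%

Both satisfy E(R) = R_f + β·MRP, so the slope of the SML is
MRP = (19.38% − 8.08%) / (2.15 − 0.54) = 11.30% / 1.61 = 7.0186%
R_f = E(R_Maddox) − β_Maddox·MRP = 8.08% − 0.54 × 7.0186% = 4.2900%
E(R_m) = R_f + MRP = 4.2900% + 7.0186% = 11.31%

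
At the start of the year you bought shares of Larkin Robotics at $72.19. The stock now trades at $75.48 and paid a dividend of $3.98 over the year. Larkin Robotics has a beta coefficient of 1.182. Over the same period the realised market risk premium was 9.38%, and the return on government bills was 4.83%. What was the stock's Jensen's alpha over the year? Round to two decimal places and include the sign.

-5.85%

Realised HPR = (P1 + D1 − P0) / P0 = (75.48 + 3.98 − 72.19) / 72.19 = 7.27 / 72.19 = 10.0706%
CAPM required = R_f + β·MRP = 4.83% + 1.182 × 9.38% = 15.91716%
α = realised − required = 10.0706% − 15.91716% = -5.85%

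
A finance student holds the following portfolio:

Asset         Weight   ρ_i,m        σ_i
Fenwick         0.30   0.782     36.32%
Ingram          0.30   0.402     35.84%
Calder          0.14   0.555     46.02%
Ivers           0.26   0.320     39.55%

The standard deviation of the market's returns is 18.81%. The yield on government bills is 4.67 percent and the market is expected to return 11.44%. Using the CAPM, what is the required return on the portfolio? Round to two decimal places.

11.76%

β_Fenwick = 0.782 × 36.32% / 18.81% = 1.5100
β_Ingram = 0.402 × 35.84% / 18.81% = 0.7660
β_Calder = 0.555 × 46.02% / 18.81% = 1.3578
β_Ivers = 0.320 × 39.55% / 18.81% = 0.6728
β_P = Σ w_i β_i = 0.30×1.5100 + 0.30×0.7660 + 0.14×1.3578 + 0.26×0.6728 = 1.0478
MRP = 11.44% − 4.67% = 6.77%
E(R_P) = R_f + β_P × MRP = 4.67% + 1.0478 × 6.77% = 11.76%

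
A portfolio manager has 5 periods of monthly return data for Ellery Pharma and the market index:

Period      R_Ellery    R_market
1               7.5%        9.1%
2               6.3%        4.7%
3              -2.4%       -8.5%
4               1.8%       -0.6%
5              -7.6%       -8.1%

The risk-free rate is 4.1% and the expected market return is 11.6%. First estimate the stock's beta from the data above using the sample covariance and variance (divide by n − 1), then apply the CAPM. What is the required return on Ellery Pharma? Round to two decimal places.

Mean R_i = (7.5 + 6.3 − 2.4 + 1.8 − 7.6) / 5 = 1.1200%
Mean R_m = (9.1 + 4.7 − 8.5 − 0.6 − 8.1) / 5 = -0.6800%
Σ(R_i − R̄_i)(R_m − R̄_m) = 182.5480  ⇒  Cov = 182.5480 / 4 = 45.6370
Σ(R_m − R̄_m)² = 240.8080  ⇒  Var(R_m) = 240.8080 / 4 = 60.2020
β = Cov / Var(R_m) = 45.6370 / 60.2020 = 0.7581
MRP = 11.6% − 4.1% = 7.50%
E(R) = R_f + β × MRP = 4.1% + 0.7581 × 7.5% = 9.79%

9.79%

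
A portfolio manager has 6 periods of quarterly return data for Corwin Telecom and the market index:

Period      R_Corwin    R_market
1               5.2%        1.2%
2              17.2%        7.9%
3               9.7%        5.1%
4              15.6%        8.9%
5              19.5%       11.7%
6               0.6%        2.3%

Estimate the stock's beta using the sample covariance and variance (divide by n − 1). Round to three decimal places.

Mean R_i = (5.2 + 17.2 + 9.7 + 15.6 + 19.5 + 0.6) / 6 = 11.3000%
Mean R_m = (1.2 + 7.9 + 5.1 + 8.9 + 11.7 + 2.3) / 6 = 6.1833%
Σ(R_i − R̄_i)(R_m − R̄_m) = 140.7300  ⇒  Cov = 140.7300 / 5 = 28.1460
Σ(R_m − R̄_m)² = 81.8483  ⇒  Var(R_m) = 81.8483 / 5 = 16.3697
β = Cov / Var(R_m) = 28.1460 / 16.3697 = 1.7194

1.719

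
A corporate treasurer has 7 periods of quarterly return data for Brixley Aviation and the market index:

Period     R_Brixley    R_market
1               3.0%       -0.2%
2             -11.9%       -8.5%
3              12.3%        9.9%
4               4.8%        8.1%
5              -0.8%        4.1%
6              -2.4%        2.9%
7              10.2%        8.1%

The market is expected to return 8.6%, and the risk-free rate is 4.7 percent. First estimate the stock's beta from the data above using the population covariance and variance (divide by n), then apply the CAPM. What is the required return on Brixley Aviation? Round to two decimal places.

Mean R_i = (3.0 − 11.9 + 12.3 + 4.8 − 0.8 − 2.4 + 10.2) / 7 = 2.1714%
Mean R_m = (-0.2 − 8.5 + 9.9 + 8.1 + 4.1 + 2.9 + 8.1) / 7 = 3.4857%
Σ(R_i − R̄_i)(R_m − R̄_m) = 280.5971  ⇒  Cov = 280.5971 / 7 = 40.0853
Σ(R_m − R̄_m)² = 241.6886  ⇒  Var(R_m) = 241.6886 / 7 = 34.5269
β = Cov / Var(R_m) = 40.0853 / 34.5269 = 1.1610
MRP = 8.6% − 4.7% = 3.90%
E(R) = R_f + β × MRP = 4.7% + 1.1610 × 3.9% = 9.23%

9.23%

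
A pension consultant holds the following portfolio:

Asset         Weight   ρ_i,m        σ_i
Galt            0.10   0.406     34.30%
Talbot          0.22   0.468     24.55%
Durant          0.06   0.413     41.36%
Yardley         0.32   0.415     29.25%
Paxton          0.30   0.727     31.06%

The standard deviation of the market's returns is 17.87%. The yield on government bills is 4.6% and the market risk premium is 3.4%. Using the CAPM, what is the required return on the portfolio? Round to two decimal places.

β_Galt = 0.406 × 34.30% / 17.87% = 0.7793
β_Talbot = 0.468 × 24.55% / 17.87% = 0.6429
β_Durant = 0.413 × 41.36% / 17.87% = 0.9559
β_Yardley = 0.415 × 29.25% / 17.87% = 0.6793
β_Paxton = 0.727 × 31.06% / 17.87% = 1.2636
β_P = Σ w_i β_i = 0.10×0.7793 + 0.22×0.6429 + 0.06×0.9559 + 0.32×0.6793 + 0.30×1.2636 = 0.8732
E(R_P) = R_f + β_P × MRP = 4.6% + 0.8732 × 3.4% = 7.57%

7.57%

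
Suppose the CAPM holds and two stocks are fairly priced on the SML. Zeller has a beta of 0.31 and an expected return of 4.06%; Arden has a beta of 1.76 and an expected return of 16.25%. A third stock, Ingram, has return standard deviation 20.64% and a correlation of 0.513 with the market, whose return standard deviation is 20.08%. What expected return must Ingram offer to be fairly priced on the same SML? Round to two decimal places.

5.89%

MRP = (16.25% − 4.06%) / (1.76 − 0.31) = 8.4069%
R_f = 4.06% − 0.31 × 8.4069% = 1.4539%
β_Ingram = ρ·σ_i/σ_m = 0.513 × 20.64 / 20.08 = 0.5273
E(R_Ingram) = R_f + β × MRP = 1.4539% + 0.5273 × 8.4069% = 5.89%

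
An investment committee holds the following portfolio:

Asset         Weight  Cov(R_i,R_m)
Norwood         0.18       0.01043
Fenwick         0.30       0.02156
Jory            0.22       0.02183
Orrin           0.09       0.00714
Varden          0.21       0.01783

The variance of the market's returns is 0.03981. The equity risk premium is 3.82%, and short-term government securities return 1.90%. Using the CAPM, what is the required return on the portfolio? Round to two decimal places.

β_Norwood = 0.01043 / 0.03981 = 0.2620
β_Fenwick = 0.02156 / 0.03981 = 0.5416
β_Jory = 0.02183 / 0.03981 = 0.5484
β_Orrin = 0.00714 / 0.03981 = 0.1794
β_Varden = 0.01783 / 0.03981 = 0.4479
β_P = Σ w_i β_i = 0.18×0.2620 + 0.30×0.5416 + 0.22×0.5484 + 0.09×0.1794 + 0.21×0.4479 = 0.4405
E(R_P) = R_f + β_P × MRP = 1.90% + 0.4405 × 3.82% = 3.58%

3.58%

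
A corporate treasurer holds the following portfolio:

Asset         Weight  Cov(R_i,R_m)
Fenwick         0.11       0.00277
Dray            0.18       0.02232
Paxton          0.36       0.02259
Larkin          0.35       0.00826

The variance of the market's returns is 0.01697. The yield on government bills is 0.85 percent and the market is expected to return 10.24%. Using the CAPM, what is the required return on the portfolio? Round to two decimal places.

9.34%

β_Fenwick = 0.00277 / 0.01697 = 0.1632
β_Dray = 0.02232 / 0.01697 = 1.3153
β_Paxton = 0.02259 / 0.01697 = 1.3312
β_Larkin = 0.00826 / 0.01697 = 0.4867
β_P = Σ w_i β_i = 0.11×0.1632 + 0.18×1.3153 + 0.36×1.3312 + 0.35×0.4867 = 0.9043
MRP = 10.24% − 0.85% = 9.39%
E(R_P) = R_f + β_P × MRP = 0.85% + 0.9043 × 9.39% = 9.34%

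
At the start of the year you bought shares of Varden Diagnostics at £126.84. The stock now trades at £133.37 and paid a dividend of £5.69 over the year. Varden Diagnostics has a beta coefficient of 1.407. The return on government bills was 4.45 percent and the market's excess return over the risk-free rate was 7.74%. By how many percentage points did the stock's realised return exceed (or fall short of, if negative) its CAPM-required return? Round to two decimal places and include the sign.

-5.71%

Realised HPR = (P1 + D1 − P0) / P0 = (133.37 + 5.69 − 126.84) / 126.84 = 12.22 / 126.84 = 9.6342%
CAPM required = R_f + β·MRP = 4.45% + 1.407 × 7.74% = 15.34018%
α = realised − required = 9.6342% − 15.34018% = -5.71%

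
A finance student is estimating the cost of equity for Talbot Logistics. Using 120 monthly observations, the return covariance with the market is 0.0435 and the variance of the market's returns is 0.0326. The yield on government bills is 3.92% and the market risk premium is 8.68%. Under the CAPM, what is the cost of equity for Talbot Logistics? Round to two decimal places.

15.50%

β = Cov(R_i, R_m) / Var(R_m) = 0.0435 / 0.0326 = 1.3344
E(R) = R_f + β × MRP = 3.92% + 1.3344 × 8.68% = 15.50%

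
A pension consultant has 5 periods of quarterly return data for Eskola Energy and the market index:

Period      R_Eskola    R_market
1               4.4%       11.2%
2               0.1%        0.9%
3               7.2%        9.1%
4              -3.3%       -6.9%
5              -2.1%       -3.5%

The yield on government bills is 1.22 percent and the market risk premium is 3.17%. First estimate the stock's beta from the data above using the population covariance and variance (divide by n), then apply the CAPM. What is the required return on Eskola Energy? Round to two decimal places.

Mean R_i = (4.4 + 0.1 + 7.2 − 3.3 − 2.1) / 5 = 1.2600%
Mean R_m = (11.2 + 0.9 + 9.1 − 6.9 − 3.5) / 5 = 2.1600%
Σ(R_i − R̄_i)(R_m − R̄_m) = 131.4020  ⇒  Cov = 131.4020 / 5 = 26.2804
Σ(R_m − R̄_m)² = 245.5920  ⇒  Var(R_m) = 245.5920 / 5 = 49.1184
β = Cov / Var(R_m) = 26.2804 / 49.1184 = 0.5350
E(R) = R_f + β × MRP = 1.22% + 0.5350 × 3.17% = 2.92%

2.92%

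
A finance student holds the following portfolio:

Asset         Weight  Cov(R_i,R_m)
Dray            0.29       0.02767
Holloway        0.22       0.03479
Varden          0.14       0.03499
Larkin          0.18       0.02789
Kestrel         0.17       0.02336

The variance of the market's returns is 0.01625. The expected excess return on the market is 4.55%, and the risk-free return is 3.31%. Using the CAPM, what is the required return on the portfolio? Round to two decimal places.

11.59%

β_Dray = 0.02767 / 0.01625 = 1.7028
β_Holloway = 0.03479 / 0.01625 = 2.1409
β_Varden = 0.03499 / 0.01625 = 2.1532
β_Larkin = 0.02789 / 0.01625 = 1.7163
β_Kestrel = 0.02336 / 0.01625 = 1.4375
β_P = Σ w_i β_i = 0.29×1.7028 + 0.22×2.1409 + 0.14×2.1532 + 0.18×1.7163 + 0.17×1.4375 = 1.8196
E(R_P) = R_f + β_P × MRP = 3.31% + 1.8196 × 4.55% = 11.59%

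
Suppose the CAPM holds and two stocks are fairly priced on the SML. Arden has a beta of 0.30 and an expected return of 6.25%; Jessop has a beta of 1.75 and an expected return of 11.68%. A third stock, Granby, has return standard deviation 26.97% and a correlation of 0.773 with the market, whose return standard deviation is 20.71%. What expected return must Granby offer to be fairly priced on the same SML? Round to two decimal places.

8.90%

MRP = (11.68% − 6.25%) / (1.75 − 0.30) = 3.7448%
R_f = 6.25% − 0.30 × 3.7448% = 5.1266%
β_Granby = ρ·σ_i/σ_m = 0.773 × 26.97 / 20.71 = 1.0067
E(R_Granby) = R_f + β × MRP = 5.1266% + 1.0067 × 3.7448% = 8.90%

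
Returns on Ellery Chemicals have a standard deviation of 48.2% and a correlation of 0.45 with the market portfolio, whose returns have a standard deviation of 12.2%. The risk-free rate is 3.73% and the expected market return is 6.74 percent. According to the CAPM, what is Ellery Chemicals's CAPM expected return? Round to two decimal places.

9.08%

β = ρ × σ_i / σ_m = 0.45 × 48.2% / 12.2% = 1.7779
MRP = 6.74% − 3.73% = 3.01%
E(R) = 3.73% + 1.7779 × 3.01% = 9.08%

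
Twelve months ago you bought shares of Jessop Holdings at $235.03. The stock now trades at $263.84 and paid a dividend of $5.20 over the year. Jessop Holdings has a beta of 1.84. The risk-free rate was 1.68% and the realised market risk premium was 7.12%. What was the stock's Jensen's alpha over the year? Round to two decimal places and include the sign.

Realised HPR = (P1 + D1 − P0) / P0 = (263.84 + 5.20 − 235.03) / 235.03 = 34.01 / 235.03 = 14.4705%
CAPM required = R_f + β·MRP = 1.68% + 1.84 × 7.12% = 14.7808%
α = realised − required = 14.4705% − 14.7808% = -0.31%

-0.31%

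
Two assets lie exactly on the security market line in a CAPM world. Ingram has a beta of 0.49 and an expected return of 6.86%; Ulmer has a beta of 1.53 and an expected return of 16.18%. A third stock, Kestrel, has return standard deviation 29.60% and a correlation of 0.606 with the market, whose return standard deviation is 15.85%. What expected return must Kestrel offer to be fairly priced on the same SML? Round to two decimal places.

MRP = (16.18% − 6.86%) / (1.53 − 0.49) = 8.9615%
R_f = 6.86% − 0.49 × 8.9615% = 2.4689%
β_Kestrel = ρ·σ_i/σ_m = 0.606 × 29.60 / 15.85 = 1.1317
E(R_Kestrel) = R_f + β × MRP = 2.4689% + 1.1317 × 8.9615% = 12.61%

12.61%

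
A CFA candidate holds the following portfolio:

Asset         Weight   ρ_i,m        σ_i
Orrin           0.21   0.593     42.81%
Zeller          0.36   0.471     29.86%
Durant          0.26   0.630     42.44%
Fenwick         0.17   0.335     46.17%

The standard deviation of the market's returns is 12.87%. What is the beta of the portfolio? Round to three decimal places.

1.552

β_Orrin = 0.593 × 42.81% / 12.87% = 1.9725
β_Zeller = 0.471 × 29.86% / 12.87% = 1.0928
β_Durant = 0.630 × 42.44% / 12.87% = 2.0775
β_Fenwick = 0.335 × 46.17% / 12.87% = 1.2018
β_P = Σ w_i β_i = 0.21×1.9725 + 0.36×1.0928 + 0.26×2.0775 + 0.17×1.2018 = 1.5521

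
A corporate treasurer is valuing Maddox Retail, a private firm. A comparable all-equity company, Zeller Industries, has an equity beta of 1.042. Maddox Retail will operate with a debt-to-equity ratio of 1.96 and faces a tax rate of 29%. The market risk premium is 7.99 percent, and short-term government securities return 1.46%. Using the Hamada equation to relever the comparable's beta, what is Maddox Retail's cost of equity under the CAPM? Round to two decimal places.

21.37%

β_L = β_U × [1 + (1 − t)(D/E)] = 1.042 × [1 + (1 − 0.29) × 1.96]
    = 1.042 × [1 + 0.71 × 1.96] = 1.042 × 2.3916 = 2.4920
E(R) = R_f + β_L × MRP = 1.46% + 2.4920 × 7.99% = 21.37%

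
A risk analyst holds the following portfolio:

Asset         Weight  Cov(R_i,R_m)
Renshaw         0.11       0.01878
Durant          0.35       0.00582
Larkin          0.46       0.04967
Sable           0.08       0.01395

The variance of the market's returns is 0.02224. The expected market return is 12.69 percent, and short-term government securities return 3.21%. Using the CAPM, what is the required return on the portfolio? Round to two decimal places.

β_Renshaw = 0.01878 / 0.02224 = 0.8444
β_Durant = 0.00582 / 0.02224 = 0.2617
β_Larkin = 0.04967 / 0.02224 = 2.2334
β_Sable = 0.01395 / 0.02224 = 0.6272
β_P = Σ w_i β_i = 0.11×0.8444 + 0.35×0.2617 + 0.46×2.2334 + 0.08×0.6272 = 1.2620
MRP = 12.69% − 3.21% = 9.48%
E(R_P) = R_f + β_P × MRP = 3.21% + 1.2620 × 9.48% = 15.17%

15.17%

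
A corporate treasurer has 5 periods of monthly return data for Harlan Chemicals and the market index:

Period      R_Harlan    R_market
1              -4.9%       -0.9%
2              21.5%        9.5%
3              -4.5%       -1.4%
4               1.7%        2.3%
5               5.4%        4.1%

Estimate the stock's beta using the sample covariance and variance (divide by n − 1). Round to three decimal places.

2.416

Mean R_i = (-4.9 + 21.5 − 4.5 + 1.7 + 5.4) / 5 = 3.8400%
Mean R_m = (-0.9 + 9.5 − 1.4 + 2.3 + 4.1) / 5 = 2.7200%
Σ(R_i − R̄_i)(R_m − R̄_m) = 188.7860  ⇒  Cov = 188.7860 / 4 = 47.1965
Σ(R_m − R̄_m)² = 78.1280  ⇒  Var(R_m) = 78.1280 / 4 = 19.5320
β = Cov / Var(R_m) = 47.1965 / 19.5320 = 2.4164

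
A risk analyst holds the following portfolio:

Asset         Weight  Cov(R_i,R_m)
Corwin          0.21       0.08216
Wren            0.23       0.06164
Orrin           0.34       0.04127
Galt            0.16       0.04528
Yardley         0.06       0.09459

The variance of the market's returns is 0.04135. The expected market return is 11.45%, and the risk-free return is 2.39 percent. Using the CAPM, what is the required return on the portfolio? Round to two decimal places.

β_Corwin = 0.08216 / 0.04135 = 1.9869
β_Wren = 0.06164 / 0.04135 = 1.4907
β_Orrin = 0.04127 / 0.04135 = 0.9981
β_Galt = 0.04528 / 0.04135 = 1.0950
β_Yardley = 0.09459 / 0.04135 = 2.2875
β_P = Σ w_i β_i = 0.21×1.9869 + 0.23×1.4907 + 0.34×0.9981 + 0.16×1.0950 + 0.06×2.2875 = 1.4119
MRP = 11.45% − 2.39% = 9.06%
E(R_P) = R_f + β_P × MRP = 2.39% + 1.4119 × 9.06% = 15.18%

15.18%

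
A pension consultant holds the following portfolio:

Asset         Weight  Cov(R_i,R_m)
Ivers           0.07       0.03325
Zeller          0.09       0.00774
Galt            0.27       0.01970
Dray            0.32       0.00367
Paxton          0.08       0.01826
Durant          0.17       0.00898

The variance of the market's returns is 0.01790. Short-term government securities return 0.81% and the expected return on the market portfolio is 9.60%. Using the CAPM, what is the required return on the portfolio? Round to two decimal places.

6.95%

β_Ivers = 0.03325 / 0.01790 = 1.8575
β_Zeller = 0.00774 / 0.01790 = 0.4324
β_Galt = 0.01970 / 0.01790 = 1.1006
β_Dray = 0.00367 / 0.01790 = 0.2050
β_Paxton = 0.01826 / 0.01790 = 1.0201
β_Durant = 0.00898 / 0.01790 = 0.5017
β_P = Σ w_i β_i = 0.07×1.8575 + 0.09×0.4324 + 0.27×1.1006 + 0.32×0.2050 + 0.08×1.0201 + 0.17×0.5017 = 0.6986
MRP = 9.60% − 0.81% = 8.79%
E(R_P) = R_f + β_P × MRP = 0.81% + 0.6986 × 8.79% = 6.95%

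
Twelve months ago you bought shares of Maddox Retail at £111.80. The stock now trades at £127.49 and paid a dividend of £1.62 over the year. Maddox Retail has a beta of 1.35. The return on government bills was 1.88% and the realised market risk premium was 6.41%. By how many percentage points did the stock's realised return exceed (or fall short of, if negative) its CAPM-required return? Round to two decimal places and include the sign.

Realised HPR = (P1 + D1 − P0) / P0 = (127.49 + 1.62 − 111.80) / 111.80 = 17.31 / 111.80 = 15.4830%
CAPM required = R_f + β·MRP = 1.88% + 1.35 × 6.41% = 10.5335%
α = realised − required = 15.4830% − 10.5335% = +4.95%

+4.95%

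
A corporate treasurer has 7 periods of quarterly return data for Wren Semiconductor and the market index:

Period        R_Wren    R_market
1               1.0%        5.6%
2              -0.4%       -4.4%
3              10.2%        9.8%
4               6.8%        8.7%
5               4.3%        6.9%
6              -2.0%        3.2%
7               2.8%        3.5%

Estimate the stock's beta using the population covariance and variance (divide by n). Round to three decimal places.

0.683

Mean R_i = (1.0 − 0.4 + 10.2 + 6.8 + 4.3 − 2.0 + 2.8) / 7 = 3.2429%
Mean R_m = (5.6 − 4.4 + 9.8 + 8.7 + 6.9 + 3.2 + 3.5) / 7 = 4.7571%
Σ(R_i − R̄_i)(R_m − R̄_m) = 91.5629  ⇒  Cov = 91.5629 / 7 = 13.0804
Σ(R_m − R̄_m)² = 134.1371  ⇒  Var(R_m) = 134.1371 / 7 = 19.1624
β = Cov / Var(R_m) = 13.0804 / 19.1624 = 0.6826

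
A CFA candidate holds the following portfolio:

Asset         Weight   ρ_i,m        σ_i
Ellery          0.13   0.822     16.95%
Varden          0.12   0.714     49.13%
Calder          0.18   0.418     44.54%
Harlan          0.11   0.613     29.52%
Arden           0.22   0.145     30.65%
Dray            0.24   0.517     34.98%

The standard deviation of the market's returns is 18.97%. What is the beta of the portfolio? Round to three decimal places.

β_Ellery = 0.822 × 16.95% / 18.97% = 0.7345
β_Varden = 0.714 × 49.13% / 18.97% = 1.8492
β_Calder = 0.418 × 44.54% / 18.97% = 0.9814
β_Harlan = 0.613 × 29.52% / 18.97% = 0.9539
β_Arden = 0.145 × 30.65% / 18.97% = 0.2343
β_Dray = 0.517 × 34.98% / 18.97% = 0.9533
β_P = Σ w_i β_i = 0.13×0.7345 + 0.12×1.8492 + 0.18×0.9814 + 0.11×0.9539 + 0.22×0.2343 + 0.24×0.9533 = 0.8793

0.879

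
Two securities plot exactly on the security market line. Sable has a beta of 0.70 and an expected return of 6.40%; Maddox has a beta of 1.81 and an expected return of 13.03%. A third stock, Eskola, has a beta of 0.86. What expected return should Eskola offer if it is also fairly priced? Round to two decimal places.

7.36%

MRP (SML slope) = (13.03% − 6.40%) / (1.81 − 0.70) = 6.63% / 1.11 = 5.9730%
R_f (intercept) = 6.40% − 0.70 × 5.9730% = 2.2189%
E(R_Eskola) = R_f + β × MRP = 2.2189% + 0.86 × 5.9730% = 7.36%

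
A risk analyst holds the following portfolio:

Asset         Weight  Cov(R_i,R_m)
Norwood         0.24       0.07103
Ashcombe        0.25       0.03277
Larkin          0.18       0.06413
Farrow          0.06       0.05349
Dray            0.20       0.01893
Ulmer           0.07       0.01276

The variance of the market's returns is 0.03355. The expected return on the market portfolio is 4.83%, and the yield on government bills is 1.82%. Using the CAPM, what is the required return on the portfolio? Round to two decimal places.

β_Norwood = 0.07103 / 0.03355 = 2.1171
β_Ashcombe = 0.03277 / 0.03355 = 0.9768
β_Larkin = 0.06413 / 0.03355 = 1.9115
β_Farrow = 0.05349 / 0.03355 = 1.5943
β_Dray = 0.01893 / 0.03355 = 0.5642
β_Ulmer = 0.01276 / 0.03355 = 0.3803
β_P = Σ w_i β_i = 0.24×2.1171 + 0.25×0.9768 + 0.18×1.9115 + 0.06×1.5943 + 0.20×0.5642 + 0.07×0.3803 = 1.3315
MRP = 4.83% − 1.82% = 3.01%
E(R_P) = R_f + β_P × MRP = 1.82% + 1.3315 × 3.01% = 5.83%

5.83%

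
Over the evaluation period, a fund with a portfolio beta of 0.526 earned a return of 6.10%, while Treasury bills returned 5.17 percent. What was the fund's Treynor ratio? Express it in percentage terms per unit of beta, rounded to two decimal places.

Treynor = (R_P − R_f) / β_P = (6.10% − 5.17%) / 0.5260 = 0.93% / 0.5260 = 1.77%

1.77%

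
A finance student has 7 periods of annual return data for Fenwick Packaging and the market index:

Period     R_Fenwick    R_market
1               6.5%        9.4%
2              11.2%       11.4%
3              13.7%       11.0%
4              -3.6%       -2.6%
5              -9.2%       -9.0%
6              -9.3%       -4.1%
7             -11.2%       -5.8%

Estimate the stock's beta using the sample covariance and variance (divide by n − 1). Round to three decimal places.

Mean R_i = (6.5 + 11.2 + 13.7 − 3.6 − 9.2 − 9.3 − 11.2) / 7 = -0.2714%
Mean R_m = (9.4 + 11.4 + 11.0 − 2.6 − 9.0 − 4.1 − 5.8) / 7 = 1.4714%
Σ(R_i − R̄_i)(R_m − R̄_m) = 537.5257  ⇒  Cov = 537.5257 / 6 = 89.5876
Σ(R_m − R̄_m)² = 462.3743  ⇒  Var(R_m) = 462.3743 / 6 = 77.0624
β = Cov / Var(R_m) = 89.5876 / 77.0624 = 1.1625

1.163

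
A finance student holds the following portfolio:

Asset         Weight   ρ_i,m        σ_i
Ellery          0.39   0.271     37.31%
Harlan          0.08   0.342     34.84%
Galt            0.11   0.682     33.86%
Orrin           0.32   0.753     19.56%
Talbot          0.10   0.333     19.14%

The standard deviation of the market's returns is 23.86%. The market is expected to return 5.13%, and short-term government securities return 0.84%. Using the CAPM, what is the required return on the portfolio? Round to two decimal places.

β_Ellery = 0.271 × 37.31% / 23.86% = 0.4238
β_Harlan = 0.342 × 34.84% / 23.86% = 0.4994
β_Galt = 0.682 × 33.86% / 23.86% = 0.9678
β_Orrin = 0.753 × 19.56% / 23.86% = 0.6173
β_Talbot = 0.333 × 19.14% / 23.86% = 0.2671
β_P = Σ w_i β_i = 0.39×0.4238 + 0.08×0.4994 + 0.11×0.9678 + 0.32×0.6173 + 0.10×0.2671 = 0.5359
MRP = 5.13% − 0.84% = 4.29%
E(R_P) = R_f + β_P × MRP = 0.84% + 0.5359 × 4.29% = 3.14%

3.14%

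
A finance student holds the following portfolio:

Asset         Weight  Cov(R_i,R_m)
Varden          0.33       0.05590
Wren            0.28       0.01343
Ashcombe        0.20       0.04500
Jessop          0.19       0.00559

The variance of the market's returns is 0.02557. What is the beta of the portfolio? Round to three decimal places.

β_Varden = 0.05590 / 0.02557 = 2.1862
β_Wren = 0.01343 / 0.02557 = 0.5252
β_Ashcombe = 0.04500 / 0.02557 = 1.7599
β_Jessop = 0.00559 / 0.02557 = 0.2186
β_P = Σ w_i β_i = 0.33×2.1862 + 0.28×0.5252 + 0.20×1.7599 + 0.19×0.2186 = 1.2620

1.262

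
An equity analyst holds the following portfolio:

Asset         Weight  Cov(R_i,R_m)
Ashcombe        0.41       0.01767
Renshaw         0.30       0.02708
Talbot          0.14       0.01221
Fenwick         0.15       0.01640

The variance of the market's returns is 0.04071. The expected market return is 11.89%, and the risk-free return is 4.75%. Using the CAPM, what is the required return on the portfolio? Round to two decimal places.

8.18%

β_Ashcombe = 0.01767 / 0.04071 = 0.4340
β_Renshaw = 0.02708 / 0.04071 = 0.6652
β_Talbot = 0.01221 / 0.04071 = 0.2999
β_Fenwick = 0.01640 / 0.04071 = 0.4028
β_P = Σ w_i β_i = 0.41×0.4340 + 0.30×0.6652 + 0.14×0.2999 + 0.15×0.4028 = 0.4799
MRP = 11.89% − 4.75% = 7.14%
E(R_P) = R_f + β_P × MRP = 4.75% + 0.4799 × 7.14% = 8.18%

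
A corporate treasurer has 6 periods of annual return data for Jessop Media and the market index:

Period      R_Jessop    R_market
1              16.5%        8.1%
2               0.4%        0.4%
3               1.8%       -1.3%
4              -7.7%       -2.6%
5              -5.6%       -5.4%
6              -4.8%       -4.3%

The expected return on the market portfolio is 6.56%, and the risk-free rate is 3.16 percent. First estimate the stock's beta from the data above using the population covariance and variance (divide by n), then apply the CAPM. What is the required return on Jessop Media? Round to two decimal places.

9.03%

Mean R_i = (16.5 + 0.4 + 1.8 − 7.7 − 5.6 − 4.8) / 6 = 0.1000%
Mean R_m = (8.1 + 0.4 − 1.3 − 2.6 − 5.4 − 4.3) / 6 = -0.8500%
Σ(R_i − R̄_i)(R_m − R̄_m) = 202.8800  ⇒  Cov = 202.8800 / 6 = 33.8133
Σ(R_m − R̄_m)² = 117.5350  ⇒  Var(R_m) = 117.5350 / 6 = 19.5892
β = Cov / Var(R_m) = 33.8133 / 19.5892 = 1.7261
MRP = 6.56% − 3.16% = 3.40%
E(R) = R_f + β × MRP = 3.16% + 1.7261 × 3.40% = 9.03%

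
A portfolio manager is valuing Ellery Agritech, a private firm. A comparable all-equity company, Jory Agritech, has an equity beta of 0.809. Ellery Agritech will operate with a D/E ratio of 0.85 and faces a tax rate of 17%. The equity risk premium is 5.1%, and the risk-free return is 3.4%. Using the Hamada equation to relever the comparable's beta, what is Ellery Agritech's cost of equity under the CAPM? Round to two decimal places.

β_L = β_U × [1 + (1 − t)(D/E)] = 0.809 × [1 + (1 − 0.17) × 0.85]
    = 0.809 × [1 + 0.83 × 0.85] = 0.809 × 1.7055 = 1.3797
E(R) = R_f + β_L × MRP = 3.4% + 1.3797 × 5.1% = 10.44%

10.44%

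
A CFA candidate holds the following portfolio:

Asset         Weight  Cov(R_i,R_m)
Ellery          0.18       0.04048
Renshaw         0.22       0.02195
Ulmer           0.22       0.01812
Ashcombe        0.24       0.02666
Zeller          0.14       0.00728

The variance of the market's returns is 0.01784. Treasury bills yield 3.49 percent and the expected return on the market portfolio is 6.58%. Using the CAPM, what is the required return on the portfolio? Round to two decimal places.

β_Ellery = 0.04048 / 0.01784 = 2.2691
β_Renshaw = 0.02195 / 0.01784 = 1.2304
β_Ulmer = 0.01812 / 0.01784 = 1.0157
β_Ashcombe = 0.02666 / 0.01784 = 1.4944
β_Zeller = 0.00728 / 0.01784 = 0.4081
β_P = Σ w_i β_i = 0.18×2.2691 + 0.22×1.2304 + 0.22×1.0157 + 0.24×1.4944 + 0.14×0.4081 = 1.3184
MRP = 6.58% − 3.49% = 3.09%
E(R_P) = R_f + β_P × MRP = 3.49% + 1.3184 × 3.09% = 7.56%

7.56%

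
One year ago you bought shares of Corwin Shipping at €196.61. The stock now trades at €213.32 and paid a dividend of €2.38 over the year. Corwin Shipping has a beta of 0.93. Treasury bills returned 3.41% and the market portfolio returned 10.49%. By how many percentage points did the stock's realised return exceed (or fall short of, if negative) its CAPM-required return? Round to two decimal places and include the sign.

-0.28%

Realised HPR = (P1 + D1 − P0) / P0 = (213.32 + 2.38 − 196.61) / 196.61 = 19.09 / 196.61 = 9.7096%
MRP = 10.49% − 3.41% = 7.08%
CAPM required = R_f + β·MRP = 3.41% + 0.93 × 7.08% = 9.9944%
α = realised − required = 9.7096% − 9.9944% = -0.28%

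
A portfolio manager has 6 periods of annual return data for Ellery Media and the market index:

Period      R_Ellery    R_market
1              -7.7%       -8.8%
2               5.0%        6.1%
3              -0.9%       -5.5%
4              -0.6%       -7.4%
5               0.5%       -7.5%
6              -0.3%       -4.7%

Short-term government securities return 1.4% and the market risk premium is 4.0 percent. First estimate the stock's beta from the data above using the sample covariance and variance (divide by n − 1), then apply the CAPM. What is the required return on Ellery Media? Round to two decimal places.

3.73%

Mean R_i = (-7.7 + 5.0 − 0.9 − 0.6 + 0.5 − 0.3) / 6 = -0.6667%
Mean R_m = (-8.8 + 6.1 − 5.5 − 7.4 − 7.5 − 4.7) / 6 = -4.6333%
Σ(R_i − R̄_i)(R_m − R̄_m) = 86.7767  ⇒  Cov = 86.7767 / 5 = 17.3553
Σ(R_m − R̄_m)² = 149.1933  ⇒  Var(R_m) = 149.1933 / 5 = 29.8387
β = Cov / Var(R_m) = 17.3553 / 29.8387 = 0.5816
E(R) = R_f + β × MRP = 1.4% + 0.5816 × 4.0% = 3.73%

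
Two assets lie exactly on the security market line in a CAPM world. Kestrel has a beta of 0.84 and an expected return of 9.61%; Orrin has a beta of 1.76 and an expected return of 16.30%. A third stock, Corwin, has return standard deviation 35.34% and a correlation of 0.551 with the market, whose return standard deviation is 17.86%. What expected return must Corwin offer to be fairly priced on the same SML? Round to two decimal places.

MRP = (16.30% − 9.61%) / (1.76 − 0.84) = 7.2717%
R_f = 9.61% − 0.84 × 7.2717% = 3.5018%
β_Corwin = ρ·σ_i/σ_m = 0.551 × 35.34 / 17.86 = 1.0903
E(R_Corwin) = R_f + β × MRP = 3.5018% + 1.0903 × 7.2717% = 11.43%

11.43%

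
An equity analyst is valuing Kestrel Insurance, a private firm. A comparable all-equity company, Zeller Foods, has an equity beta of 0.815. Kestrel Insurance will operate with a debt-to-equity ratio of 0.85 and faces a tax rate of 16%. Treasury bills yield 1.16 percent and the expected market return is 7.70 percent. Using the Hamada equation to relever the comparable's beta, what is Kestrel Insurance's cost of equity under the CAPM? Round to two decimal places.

β_L = β_U × [1 + (1 − t)(D/E)] = 0.815 × [1 + (1 − 0.16) × 0.85]
    = 0.815 × [1 + 0.84 × 0.85] = 0.815 × 1.7140 = 1.3969
MRP = 7.70% − 1.16% = 6.54%
E(R) = R_f + β_L × MRP = 1.16% + 1.3969 × 6.54% = 10.30%

10.30%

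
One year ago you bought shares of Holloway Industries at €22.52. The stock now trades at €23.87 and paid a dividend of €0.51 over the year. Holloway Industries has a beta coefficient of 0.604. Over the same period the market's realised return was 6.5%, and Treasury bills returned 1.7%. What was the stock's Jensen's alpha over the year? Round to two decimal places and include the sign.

+3.66%

Realised HPR = (P1 + D1 − P0) / P0 = (23.87 + 0.51 − 22.52) / 22.52 = 1.86 / 22.52 = 8.2593%
MRP = 6.5% − 1.7% = 4.80%
CAPM required = R_f + β·MRP = 1.7% + 0.604 × 4.8% = 4.5992%
α = realised − required = 8.2593% − 4.5992% = +3.66%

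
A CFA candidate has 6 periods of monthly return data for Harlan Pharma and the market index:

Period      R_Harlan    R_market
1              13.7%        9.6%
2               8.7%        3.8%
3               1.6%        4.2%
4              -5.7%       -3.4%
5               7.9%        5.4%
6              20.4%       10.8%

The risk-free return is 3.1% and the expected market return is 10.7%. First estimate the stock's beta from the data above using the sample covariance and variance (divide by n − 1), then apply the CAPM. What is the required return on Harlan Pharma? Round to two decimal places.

16.06%

Mean R_i = (13.7 + 8.7 + 1.6 − 5.7 + 7.9 + 20.4) / 6 = 7.7667%
Mean R_m = (9.6 + 3.8 + 4.2 − 3.4 + 5.4 + 10.8) / 6 = 5.0667%
Σ(R_i − R̄_i)(R_m − R̄_m) = 217.5533  ⇒  Cov = 217.5533 / 5 = 43.5107
Σ(R_m − R̄_m)² = 127.5733  ⇒  Var(R_m) = 127.5733 / 5 = 25.5147
β = Cov / Var(R_m) = 43.5107 / 25.5147 = 1.7053
MRP = 10.7% − 3.1% = 7.60%
E(R) = R_f + β × MRP = 3.1% + 1.7053 × 7.6% = 16.06%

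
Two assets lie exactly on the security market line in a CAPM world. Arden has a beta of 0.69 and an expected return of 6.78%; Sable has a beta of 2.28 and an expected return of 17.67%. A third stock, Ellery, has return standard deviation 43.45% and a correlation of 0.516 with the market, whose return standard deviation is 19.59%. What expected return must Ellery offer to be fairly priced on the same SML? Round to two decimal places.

9.89%

MRP = (17.67% − 6.78%) / (2.28 − 0.69) = 6.8491%
R_f = 6.78% − 0.69 × 6.8491% = 2.0541%
β_Ellery = ρ·σ_i/σ_m = 0.516 × 43.45 / 19.59 = 1.1445
E(R_Ellery) = R_f + β × MRP = 2.0541% + 1.1445 × 6.8491% = 9.89%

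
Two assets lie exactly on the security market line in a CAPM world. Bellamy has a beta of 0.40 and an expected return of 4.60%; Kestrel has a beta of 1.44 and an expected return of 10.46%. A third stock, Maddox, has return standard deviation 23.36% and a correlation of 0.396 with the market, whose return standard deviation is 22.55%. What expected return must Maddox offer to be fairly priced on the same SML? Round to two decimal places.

MRP = (10.46% − 4.60%) / (1.44 − 0.40) = 5.6346%
R_f = 4.60% − 0.40 × 5.6346% = 2.3462%
β_Maddox = ρ·σ_i/σ_m = 0.396 × 23.36 / 22.55 = 0.4102
E(R_Maddox) = R_f + β × MRP = 2.3462% + 0.4102 × 5.6346% = 4.66%

4.66%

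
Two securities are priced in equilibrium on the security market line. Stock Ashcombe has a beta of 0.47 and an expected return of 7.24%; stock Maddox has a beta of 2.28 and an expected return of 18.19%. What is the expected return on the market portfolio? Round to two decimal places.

Both satisfy E(R) = R_f + β·MRP, so the slope of the SML is
MRP = (18.19% − 7.24%) / (2.28 − 0.47) = 10.95% / 1.81 = 6.0497%
R_f = E(R_Ashcombe) − β_Ashcombe·MRP = 7.24% − 0.47 × 6.0497% = 4.3966%
E(R_m) = R_f + MRP = 4.3966% + 6.0497% = 10.45%

10.45%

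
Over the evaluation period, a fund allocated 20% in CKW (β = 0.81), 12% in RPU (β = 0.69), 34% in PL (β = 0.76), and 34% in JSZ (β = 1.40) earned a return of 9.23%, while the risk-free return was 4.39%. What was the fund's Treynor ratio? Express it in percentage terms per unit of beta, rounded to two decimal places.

β_P = 0.20×0.81 + 0.12×0.69 + 0.34×0.76 + 0.34×1.40 = 0.9792
Treynor = (R_P − R_f) / β_P = (9.23% − 4.39%) / 0.9792 = 4.84% / 0.9792 = 4.94%

4.94%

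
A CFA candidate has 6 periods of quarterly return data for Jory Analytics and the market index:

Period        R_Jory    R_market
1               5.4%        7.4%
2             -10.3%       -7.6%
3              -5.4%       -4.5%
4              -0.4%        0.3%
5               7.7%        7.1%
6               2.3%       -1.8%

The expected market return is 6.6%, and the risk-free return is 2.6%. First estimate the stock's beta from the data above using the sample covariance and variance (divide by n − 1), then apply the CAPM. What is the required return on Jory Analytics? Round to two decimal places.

Mean R_i = (5.4 − 10.3 − 5.4 − 0.4 + 7.7 + 2.3) / 6 = -0.1167%
Mean R_m = (7.4 − 7.6 − 4.5 + 0.3 + 7.1 − 1.8) / 6 = 0.1500%
Σ(R_i − R̄_i)(R_m − R̄_m) = 193.0550  ⇒  Cov = 193.0550 / 5 = 38.6110
Σ(R_m − R̄_m)² = 186.3750  ⇒  Var(R_m) = 186.3750 / 5 = 37.2750
β = Cov / Var(R_m) = 38.6110 / 37.2750 = 1.0358
MRP = 6.6% − 2.6% = 4.00%
E(R) = R_f + β × MRP = 2.6% + 1.0358 × 4.0% = 6.74%

6.74%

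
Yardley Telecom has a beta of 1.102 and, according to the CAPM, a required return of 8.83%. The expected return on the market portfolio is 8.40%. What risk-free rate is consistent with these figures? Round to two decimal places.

4.18%

E(R) = R_f + β(E(R_m) − R_f) = R_f(1 − β) + β·E(R_m)
8.83% = R_f × (1 − 1.102) + 1.102 × 8.40%
8.83% = R_f × -0.102 + 9.25680%
R_f = (8.83% − 9.25680%) / -0.102 = 4.18%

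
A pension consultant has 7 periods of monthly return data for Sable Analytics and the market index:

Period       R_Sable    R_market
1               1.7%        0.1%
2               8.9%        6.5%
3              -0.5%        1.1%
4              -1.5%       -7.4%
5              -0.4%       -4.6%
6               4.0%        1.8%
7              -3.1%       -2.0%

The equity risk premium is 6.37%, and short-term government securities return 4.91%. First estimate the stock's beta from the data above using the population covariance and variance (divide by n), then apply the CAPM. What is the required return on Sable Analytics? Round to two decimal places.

Mean R_i = (1.7 + 8.9 − 0.5 − 1.5 − 0.4 + 4.0 − 3.1) / 7 = 1.3000%
Mean R_m = (0.1 + 6.5 + 1.1 − 7.4 − 4.6 + 1.8 − 2.0) / 7 = -0.6429%
Σ(R_i − R̄_i)(R_m − R̄_m) = 89.6600  ⇒  Cov = 89.6600 / 7 = 12.8086
Σ(R_m − R̄_m)² = 123.7371  ⇒  Var(R_m) = 123.7371 / 7 = 17.6767
β = Cov / Var(R_m) = 12.8086 / 17.6767 = 0.7246
E(R) = R_f + β × MRP = 4.91% + 0.7246 × 6.37% = 9.53%

9.53%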